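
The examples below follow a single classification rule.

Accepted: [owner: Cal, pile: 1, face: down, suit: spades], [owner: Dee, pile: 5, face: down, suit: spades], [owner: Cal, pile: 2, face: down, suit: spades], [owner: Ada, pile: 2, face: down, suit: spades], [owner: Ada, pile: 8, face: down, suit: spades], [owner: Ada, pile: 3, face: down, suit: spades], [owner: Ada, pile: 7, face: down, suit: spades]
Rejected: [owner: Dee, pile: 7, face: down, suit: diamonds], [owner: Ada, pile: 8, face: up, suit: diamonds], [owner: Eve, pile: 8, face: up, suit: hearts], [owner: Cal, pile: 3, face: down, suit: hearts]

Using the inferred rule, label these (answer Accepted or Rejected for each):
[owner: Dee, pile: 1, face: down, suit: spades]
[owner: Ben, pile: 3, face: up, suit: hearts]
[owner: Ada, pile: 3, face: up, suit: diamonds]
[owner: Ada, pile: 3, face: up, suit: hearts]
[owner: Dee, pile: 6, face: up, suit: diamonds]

Accepted, Rejected, Rejected, Rejected, Rejected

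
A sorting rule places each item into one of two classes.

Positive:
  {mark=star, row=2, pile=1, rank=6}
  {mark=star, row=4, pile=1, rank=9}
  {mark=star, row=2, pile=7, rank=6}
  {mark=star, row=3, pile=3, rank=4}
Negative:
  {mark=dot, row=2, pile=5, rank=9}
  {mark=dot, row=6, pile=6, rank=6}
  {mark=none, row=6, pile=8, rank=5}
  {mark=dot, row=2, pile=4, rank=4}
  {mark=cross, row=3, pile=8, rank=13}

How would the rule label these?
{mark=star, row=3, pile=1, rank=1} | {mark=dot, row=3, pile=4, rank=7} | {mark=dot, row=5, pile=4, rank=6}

Comparing the two groups points to one rule — mark is star.
Positive: {mark=star, row=3, pile=1, rank=1}, since mark is star.
Negative: {mark=dot, row=3, pile=4, rank=7}, since mark is dot.
Negative: {mark=dot, row=5, pile=4, rank=6}, since mark is dot.

Positive, Negative, Negative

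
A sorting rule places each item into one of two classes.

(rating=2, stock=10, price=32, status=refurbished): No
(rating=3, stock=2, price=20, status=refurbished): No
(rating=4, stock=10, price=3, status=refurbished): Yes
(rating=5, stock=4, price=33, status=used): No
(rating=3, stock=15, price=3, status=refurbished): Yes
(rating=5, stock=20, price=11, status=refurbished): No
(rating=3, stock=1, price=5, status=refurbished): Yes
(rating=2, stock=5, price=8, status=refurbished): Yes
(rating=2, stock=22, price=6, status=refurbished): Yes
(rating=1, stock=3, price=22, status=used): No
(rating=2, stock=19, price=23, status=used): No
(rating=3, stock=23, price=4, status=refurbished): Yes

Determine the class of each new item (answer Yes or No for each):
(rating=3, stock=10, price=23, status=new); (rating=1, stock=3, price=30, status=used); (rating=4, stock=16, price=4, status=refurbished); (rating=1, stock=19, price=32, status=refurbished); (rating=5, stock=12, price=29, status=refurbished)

All 'Yes' examples share one property — price ≤ 8 — and every 'No' example lacks it.
(rating=3, stock=10, price=23, status=new) → price = 23 → No.
(rating=1, stock=3, price=30, status=used) → price = 30 → No.
(rating=4, stock=16, price=4, status=refurbished) → price = 4 → Yes.
(rating=1, stock=19, price=32, status=refurbished) → price = 32 → No.
(rating=5, stock=12, price=29, status=refurbished) → price = 29 → No.

No, No, Yes, No, No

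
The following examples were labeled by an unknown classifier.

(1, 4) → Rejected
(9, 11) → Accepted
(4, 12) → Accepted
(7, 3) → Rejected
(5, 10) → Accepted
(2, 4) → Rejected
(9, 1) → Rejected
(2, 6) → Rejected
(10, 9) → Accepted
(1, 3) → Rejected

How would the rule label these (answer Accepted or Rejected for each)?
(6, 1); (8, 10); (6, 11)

Rejected, Accepted, Accepted

Rule: sum ≥ 15. This holds for each 'Accepted' example and fails for each 'Rejected' one.
(6, 1) → 6+1 = 7 → Rejected. (8, 10) → 8+10 = 18 → Accepted. (6, 11) → 6+11 = 17 → Accepted.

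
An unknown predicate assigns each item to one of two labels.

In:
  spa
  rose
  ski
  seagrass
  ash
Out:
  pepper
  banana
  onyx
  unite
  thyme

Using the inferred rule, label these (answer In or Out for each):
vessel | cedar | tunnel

The rule appears to be: contains 's'.

In, Out, Out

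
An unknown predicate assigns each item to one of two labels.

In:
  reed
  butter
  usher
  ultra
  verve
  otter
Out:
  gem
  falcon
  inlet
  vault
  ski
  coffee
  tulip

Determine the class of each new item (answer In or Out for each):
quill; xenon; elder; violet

Out, Out, In, Out

Checking candidate rules against both groups, what survives is: contains 'r'.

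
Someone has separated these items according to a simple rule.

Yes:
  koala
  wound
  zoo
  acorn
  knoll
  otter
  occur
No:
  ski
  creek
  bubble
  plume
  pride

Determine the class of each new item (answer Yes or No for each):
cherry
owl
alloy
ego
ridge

Rule: contains 'o'. This holds for each 'Yes' example and fails for each 'No' one.

No, Yes, Yes, Yes, No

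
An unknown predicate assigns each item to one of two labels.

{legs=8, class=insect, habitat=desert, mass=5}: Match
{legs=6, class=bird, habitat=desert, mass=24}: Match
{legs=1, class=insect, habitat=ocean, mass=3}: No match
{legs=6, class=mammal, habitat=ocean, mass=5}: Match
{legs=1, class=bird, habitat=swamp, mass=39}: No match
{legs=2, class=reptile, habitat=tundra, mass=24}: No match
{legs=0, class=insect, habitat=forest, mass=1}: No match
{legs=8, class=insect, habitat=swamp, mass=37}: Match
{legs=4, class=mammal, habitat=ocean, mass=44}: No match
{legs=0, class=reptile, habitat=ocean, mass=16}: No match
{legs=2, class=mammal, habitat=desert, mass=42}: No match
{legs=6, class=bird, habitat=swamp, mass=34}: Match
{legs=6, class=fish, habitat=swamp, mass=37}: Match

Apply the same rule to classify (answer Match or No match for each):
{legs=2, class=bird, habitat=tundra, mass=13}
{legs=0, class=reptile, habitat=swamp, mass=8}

No match, No match

A rule that fits every label: legs ≥ 6 — true of each 'Match' example, false of each 'No match' one.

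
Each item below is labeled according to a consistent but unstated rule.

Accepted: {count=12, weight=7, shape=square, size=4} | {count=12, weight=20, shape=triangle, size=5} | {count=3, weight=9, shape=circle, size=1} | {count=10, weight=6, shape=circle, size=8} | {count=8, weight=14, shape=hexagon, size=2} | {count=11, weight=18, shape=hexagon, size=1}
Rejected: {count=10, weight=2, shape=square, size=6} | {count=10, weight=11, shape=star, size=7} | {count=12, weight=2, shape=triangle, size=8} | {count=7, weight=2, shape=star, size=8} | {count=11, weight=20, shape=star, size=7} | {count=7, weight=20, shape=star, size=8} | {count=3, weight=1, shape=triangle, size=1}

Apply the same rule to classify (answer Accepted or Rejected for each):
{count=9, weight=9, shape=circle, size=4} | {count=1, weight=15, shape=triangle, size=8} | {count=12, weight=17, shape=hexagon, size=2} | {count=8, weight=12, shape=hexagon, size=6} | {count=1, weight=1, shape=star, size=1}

A rule that fits every label: shape is not star AND weight ≥ 6 — true of each 'Accepted' example, false of each 'Rejected' one.

Accepted, Accepted, Accepted, Accepted, Rejected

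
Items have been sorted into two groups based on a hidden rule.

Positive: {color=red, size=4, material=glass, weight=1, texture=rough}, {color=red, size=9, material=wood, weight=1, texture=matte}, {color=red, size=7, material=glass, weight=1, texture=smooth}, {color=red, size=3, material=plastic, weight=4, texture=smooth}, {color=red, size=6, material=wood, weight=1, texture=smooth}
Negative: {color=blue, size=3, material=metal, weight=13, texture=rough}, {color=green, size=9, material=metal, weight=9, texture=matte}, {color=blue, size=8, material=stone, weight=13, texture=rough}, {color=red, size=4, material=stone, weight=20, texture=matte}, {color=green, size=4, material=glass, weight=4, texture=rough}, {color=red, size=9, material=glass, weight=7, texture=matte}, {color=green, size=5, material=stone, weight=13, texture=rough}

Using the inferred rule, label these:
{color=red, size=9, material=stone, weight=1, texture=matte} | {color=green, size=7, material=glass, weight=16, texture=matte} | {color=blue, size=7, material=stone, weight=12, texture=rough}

All 'Positive' examples share one property — color is red AND weight ≤ 4 — and every 'Negative' example lacks it.

Positive, Negative, Negative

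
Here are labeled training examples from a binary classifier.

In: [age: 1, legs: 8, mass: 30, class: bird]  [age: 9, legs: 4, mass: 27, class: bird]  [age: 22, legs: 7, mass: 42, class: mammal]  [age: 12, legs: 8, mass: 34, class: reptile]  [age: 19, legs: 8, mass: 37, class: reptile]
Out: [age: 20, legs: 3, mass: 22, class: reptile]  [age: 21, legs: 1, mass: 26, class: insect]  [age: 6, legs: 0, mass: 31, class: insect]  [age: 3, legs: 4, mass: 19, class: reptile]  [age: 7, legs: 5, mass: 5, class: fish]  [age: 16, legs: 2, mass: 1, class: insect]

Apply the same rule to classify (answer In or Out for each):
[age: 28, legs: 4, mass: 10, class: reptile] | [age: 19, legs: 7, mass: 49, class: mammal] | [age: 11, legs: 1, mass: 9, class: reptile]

Out, In, Out

A rule that fits every label: legs ≥ 1 AND mass ≥ 27 — true of each 'In' example, false of each 'Out' one.
[age: 28, legs: 4, mass: 10, class: reptile]: legs = 4, mass = 10 — does not pass, so Out. [age: 19, legs: 7, mass: 49, class: mammal]: legs = 7, mass = 49 — checks out, so In. [age: 11, legs: 1, mass: 9, class: reptile]: legs = 1, mass = 9 — does not pass, so Out.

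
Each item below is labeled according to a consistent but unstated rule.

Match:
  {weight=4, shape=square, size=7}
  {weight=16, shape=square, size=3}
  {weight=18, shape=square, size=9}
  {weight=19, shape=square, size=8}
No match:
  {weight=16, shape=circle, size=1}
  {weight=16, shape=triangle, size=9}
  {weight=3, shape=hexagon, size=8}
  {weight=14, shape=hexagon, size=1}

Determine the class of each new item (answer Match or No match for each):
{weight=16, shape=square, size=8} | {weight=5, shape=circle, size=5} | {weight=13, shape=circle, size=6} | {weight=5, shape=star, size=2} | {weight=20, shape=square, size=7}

Match, No match, No match, No match, Match

A rule that fits every label: shape is square — true of each 'Match' example, false of each 'No match' one.
{weight=16, shape=square, size=8} — shape is square, hence Match.
{weight=5, shape=circle, size=5} — shape is circle, hence No match.
{weight=13, shape=circle, size=6} — shape is circle, hence No match.
{weight=5, shape=star, size=2} — shape is star, hence No match.
{weight=20, shape=square, size=7} — shape is square, hence Match.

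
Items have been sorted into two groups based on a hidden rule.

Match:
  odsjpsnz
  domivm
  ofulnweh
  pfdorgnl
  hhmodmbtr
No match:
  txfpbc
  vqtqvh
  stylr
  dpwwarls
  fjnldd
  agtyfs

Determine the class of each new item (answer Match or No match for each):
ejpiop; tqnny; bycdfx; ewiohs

Comparing the two groups points to one rule — contains 'o'.
ejpiop: has 'o', meets the rule → Match. tqnny: no 'o', fails this test → No match. bycdfx: no 'o', fails this test → No match. ewiohs: has 'o', meets the rule → Match.

Match, No match, No match, Match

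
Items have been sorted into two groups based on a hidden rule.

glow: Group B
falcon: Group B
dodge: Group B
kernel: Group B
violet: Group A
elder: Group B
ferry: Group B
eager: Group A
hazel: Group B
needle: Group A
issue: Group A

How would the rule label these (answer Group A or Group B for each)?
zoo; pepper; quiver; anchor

Every 'Group A' example satisfies: has ≥ 3 vowels. None of the 'Group B' examples do.
zoo: 2 vowels — fails the rule, so Group B.
pepper: 2 vowels — fails the rule, so Group B.
quiver: 3 vowels — qualifies, so Group A.
anchor: 2 vowels — fails the rule, so Group B.

Group B, Group B, Group A, Group B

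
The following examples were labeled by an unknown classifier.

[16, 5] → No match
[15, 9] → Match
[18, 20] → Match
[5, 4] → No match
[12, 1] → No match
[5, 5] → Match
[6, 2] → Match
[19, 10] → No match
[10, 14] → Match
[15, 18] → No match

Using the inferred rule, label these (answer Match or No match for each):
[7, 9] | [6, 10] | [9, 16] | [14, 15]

Match, Match, No match, No match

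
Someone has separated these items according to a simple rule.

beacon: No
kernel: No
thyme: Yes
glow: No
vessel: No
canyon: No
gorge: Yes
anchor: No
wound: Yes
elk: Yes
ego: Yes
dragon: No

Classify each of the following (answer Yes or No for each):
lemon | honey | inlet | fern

The simplest hypothesis consistent with all the labels is: odd length.

Yes, Yes, Yes, No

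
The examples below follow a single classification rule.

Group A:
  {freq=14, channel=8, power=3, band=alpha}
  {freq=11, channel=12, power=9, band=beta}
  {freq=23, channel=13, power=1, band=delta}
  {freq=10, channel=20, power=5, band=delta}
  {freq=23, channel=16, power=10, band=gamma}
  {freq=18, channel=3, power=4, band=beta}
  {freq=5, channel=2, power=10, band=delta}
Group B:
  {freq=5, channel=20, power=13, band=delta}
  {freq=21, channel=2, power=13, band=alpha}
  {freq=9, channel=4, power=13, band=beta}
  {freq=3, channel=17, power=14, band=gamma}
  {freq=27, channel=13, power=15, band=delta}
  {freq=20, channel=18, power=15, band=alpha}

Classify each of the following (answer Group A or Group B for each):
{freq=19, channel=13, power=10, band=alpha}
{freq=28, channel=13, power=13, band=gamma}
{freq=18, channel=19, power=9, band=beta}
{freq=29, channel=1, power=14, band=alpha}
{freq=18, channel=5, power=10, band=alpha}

Group A, Group B, Group A, Group B, Group A

The common property of the 'Group A' items is: power ≤ 10. No 'Group B' item has it.
{freq=19, channel=13, power=10, band=alpha}: power = 10 — qualifies, so Group A.
{freq=28, channel=13, power=13, band=gamma}: power = 13 — doesn't qualify, so Group B.
{freq=18, channel=19, power=9, band=beta}: power = 9 — qualifies, so Group A.
{freq=29, channel=1, power=14, band=alpha}: power = 14 — doesn't qualify, so Group B.
{freq=18, channel=5, power=10, band=alpha}: power = 10 — qualifies, so Group A.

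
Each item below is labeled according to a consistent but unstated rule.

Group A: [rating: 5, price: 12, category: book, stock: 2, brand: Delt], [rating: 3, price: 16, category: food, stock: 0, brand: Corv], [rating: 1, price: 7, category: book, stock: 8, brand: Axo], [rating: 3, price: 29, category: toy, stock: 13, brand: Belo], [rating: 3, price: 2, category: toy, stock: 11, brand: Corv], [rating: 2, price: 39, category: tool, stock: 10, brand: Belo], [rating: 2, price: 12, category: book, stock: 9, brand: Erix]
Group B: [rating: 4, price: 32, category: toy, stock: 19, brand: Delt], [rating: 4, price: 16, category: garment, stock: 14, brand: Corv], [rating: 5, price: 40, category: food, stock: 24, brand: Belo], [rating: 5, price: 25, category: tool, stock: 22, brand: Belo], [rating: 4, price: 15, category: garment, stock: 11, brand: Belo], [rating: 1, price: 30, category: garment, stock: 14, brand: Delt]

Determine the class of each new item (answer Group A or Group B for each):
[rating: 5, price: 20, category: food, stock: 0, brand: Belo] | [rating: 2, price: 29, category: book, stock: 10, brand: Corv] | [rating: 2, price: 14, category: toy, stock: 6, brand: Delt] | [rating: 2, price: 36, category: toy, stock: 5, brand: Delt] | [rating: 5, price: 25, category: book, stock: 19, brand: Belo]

The simplest hypothesis consistent with all the labels is: stock ≤ 10 OR rating = 3.

Group A, Group A, Group A, Group A, Group B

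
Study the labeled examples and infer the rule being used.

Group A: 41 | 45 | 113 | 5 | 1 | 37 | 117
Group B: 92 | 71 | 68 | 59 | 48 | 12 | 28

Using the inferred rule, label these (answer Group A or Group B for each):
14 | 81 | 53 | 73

Rule: ≡ 1 (mod 4). This holds for each 'Group A' example and fails for each 'Group B' one.
14: Group B (14 mod 4 = 2).
81: Group A (81 mod 4 = 1).
53: Group A (53 mod 4 = 1).
73: Group A (73 mod 4 = 1).

Group B, Group A, Group A, Group A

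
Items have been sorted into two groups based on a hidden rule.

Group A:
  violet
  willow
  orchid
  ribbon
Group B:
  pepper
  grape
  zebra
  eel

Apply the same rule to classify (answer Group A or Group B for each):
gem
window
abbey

Group B, Group A, Group B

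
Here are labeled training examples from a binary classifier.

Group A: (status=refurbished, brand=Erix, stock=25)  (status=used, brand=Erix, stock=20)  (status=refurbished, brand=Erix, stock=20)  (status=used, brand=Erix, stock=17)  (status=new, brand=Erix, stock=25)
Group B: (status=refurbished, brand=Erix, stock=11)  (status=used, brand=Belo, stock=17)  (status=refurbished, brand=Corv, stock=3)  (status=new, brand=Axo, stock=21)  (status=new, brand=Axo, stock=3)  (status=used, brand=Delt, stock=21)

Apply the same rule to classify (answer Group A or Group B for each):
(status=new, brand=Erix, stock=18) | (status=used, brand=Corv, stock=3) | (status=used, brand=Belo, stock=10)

All 'Group A' examples share one property — brand is Erix AND stock ≥ 17 — and every 'Group B' example lacks it.
(status=new, brand=Erix, stock=18): brand is Erix, stock = 18, matches → Group A. (status=used, brand=Corv, stock=3): brand is Corv, stock = 3, fails the rule → Group B. (status=used, brand=Belo, stock=10): brand is Belo, stock = 10, fails the rule → Group B.

Group A, Group B, Group B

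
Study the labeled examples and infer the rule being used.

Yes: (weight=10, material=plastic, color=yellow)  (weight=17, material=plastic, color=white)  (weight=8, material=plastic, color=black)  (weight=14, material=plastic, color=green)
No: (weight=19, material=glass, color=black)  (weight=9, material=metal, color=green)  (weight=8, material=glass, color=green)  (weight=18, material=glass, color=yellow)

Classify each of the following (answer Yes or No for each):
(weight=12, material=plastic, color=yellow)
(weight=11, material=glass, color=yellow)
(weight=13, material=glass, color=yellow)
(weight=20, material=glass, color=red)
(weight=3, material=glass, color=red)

The classifier is using: material is plastic.
(weight=12, material=plastic, color=yellow) — material is plastic, hence Yes. (weight=11, material=glass, color=yellow) — material is glass, hence No. (weight=13, material=glass, color=yellow) — material is glass, hence No. (weight=20, material=glass, color=red) — material is glass, hence No. (weight=3, material=glass, color=red) — material is glass, hence No.

Yes, No, No, No, No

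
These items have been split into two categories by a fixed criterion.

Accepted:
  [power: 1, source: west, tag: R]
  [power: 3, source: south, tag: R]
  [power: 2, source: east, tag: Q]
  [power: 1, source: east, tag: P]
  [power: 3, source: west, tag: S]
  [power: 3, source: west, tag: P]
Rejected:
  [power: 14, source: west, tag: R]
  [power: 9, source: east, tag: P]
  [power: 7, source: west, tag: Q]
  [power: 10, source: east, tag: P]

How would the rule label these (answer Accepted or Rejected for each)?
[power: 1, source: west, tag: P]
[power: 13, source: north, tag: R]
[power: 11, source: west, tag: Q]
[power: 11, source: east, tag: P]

The simplest hypothesis consistent with all the labels is: power ≤ 3.
Accepted: [power: 1, source: west, tag: P], since power = 1.
Rejected: [power: 13, source: north, tag: R], since power = 13.
Rejected: [power: 11, source: west, tag: Q], since power = 11.
Rejected: [power: 11, source: east, tag: P], since power = 11.

Accepted, Rejected, Rejected, Rejected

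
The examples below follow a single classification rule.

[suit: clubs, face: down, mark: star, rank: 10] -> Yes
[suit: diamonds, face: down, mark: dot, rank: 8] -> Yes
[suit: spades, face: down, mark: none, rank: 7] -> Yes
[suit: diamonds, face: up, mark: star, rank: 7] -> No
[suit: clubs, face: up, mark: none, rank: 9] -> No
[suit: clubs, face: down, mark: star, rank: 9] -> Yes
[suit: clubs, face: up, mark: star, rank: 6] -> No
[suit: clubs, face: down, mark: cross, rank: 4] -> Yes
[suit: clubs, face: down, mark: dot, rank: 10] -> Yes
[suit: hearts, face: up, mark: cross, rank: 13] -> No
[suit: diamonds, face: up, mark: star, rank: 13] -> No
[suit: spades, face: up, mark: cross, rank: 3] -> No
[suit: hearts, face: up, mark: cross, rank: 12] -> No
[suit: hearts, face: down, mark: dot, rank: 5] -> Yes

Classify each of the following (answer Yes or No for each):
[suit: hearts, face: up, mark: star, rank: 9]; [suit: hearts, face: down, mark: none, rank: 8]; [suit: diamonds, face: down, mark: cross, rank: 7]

No, Yes, Yes

The distinguishing property — face is down — holds for all the 'Yes' cases and none of the 'No' cases.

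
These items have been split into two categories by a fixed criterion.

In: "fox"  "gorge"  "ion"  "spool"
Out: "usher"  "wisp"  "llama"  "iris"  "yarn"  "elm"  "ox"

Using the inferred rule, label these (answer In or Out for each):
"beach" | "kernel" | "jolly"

Out, Out, In

Every 'In' example satisfies: odd length AND contains 'o'. None of the 'Out' examples do.
"beach" — length 5, no 'o', hence Out. "kernel" — length 6, no 'o', hence Out. "jolly" — length 5, has 'o', hence In.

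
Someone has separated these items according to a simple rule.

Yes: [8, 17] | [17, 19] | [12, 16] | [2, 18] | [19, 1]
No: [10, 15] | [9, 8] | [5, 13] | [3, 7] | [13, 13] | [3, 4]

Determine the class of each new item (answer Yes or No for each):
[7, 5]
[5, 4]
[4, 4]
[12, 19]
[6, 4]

The classifier is using: max ≥ 16.
[7, 5] → max 7 → No. [5, 4] → max 5 → No. [4, 4] → max 4 → No. [12, 19] → max 19 → Yes. [6, 4] → max 6 → No.

No, No, No, Yes, No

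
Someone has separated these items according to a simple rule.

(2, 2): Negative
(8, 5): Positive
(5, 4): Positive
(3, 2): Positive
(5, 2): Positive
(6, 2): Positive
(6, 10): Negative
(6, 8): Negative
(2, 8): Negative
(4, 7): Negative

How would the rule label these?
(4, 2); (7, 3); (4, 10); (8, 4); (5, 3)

Looking at the examples, the only property every 'Positive' case has and every 'Negative' case lacks is: first > second.
(4, 2): 4 > 2 — satisfies this, so Positive. (7, 3): 7 > 3 — satisfies this, so Positive. (4, 10): 4 < 10 — fails this test, so Negative. (8, 4): 8 > 4 — satisfies this, so Positive. (5, 3): 5 > 3 — satisfies this, so Positive.

Positive, Positive, Negative, Positive, Positive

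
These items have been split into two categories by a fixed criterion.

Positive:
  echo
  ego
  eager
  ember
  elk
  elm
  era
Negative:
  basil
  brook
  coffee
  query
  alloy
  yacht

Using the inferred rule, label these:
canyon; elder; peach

Negative, Positive, Negative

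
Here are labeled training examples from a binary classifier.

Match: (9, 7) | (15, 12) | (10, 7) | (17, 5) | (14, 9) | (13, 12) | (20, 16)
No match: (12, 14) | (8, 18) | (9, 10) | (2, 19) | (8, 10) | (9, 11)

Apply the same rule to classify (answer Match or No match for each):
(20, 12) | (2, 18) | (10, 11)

Match, No match, No match

'Match' ⟺ first > second.
(20, 12): Match (20 > 12).
(2, 18): No match (2 < 18).
(10, 11): No match (10 < 11).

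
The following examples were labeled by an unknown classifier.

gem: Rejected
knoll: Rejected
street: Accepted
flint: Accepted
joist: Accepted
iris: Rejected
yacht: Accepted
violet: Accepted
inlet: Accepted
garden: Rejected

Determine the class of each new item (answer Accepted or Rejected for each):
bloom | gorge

The classifier is using: contains 't'.
bloom: no 't', does not pass → Rejected.
gorge: no 't', does not pass → Rejected.

Rejected, Rejected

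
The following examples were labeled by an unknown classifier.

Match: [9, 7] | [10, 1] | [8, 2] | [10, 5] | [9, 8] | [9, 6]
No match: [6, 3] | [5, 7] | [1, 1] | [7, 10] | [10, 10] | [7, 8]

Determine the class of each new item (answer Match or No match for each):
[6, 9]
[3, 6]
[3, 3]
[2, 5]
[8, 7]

'Match' ⟺ first > second AND sum ≥ 10.

No match, No match, No match, No match, Match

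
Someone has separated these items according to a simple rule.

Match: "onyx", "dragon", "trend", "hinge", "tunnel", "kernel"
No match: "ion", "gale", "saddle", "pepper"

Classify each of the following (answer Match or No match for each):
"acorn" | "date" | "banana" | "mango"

Match, No match, Match, Match

The distinguishing property — length ≥ 4 AND contains 'n' — holds for all the 'Match' cases and none of the 'No match' cases.
"acorn" — length 5, has 'n', hence Match.
"date" — length 4, no 'n', hence No match.
"banana" — length 6, has 'n', hence Match.
"mango" — length 5, has 'n', hence Match.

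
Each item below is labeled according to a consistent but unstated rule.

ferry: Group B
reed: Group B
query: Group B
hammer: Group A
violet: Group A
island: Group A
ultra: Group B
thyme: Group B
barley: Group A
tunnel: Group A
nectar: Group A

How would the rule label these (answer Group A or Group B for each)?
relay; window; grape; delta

Group B, Group A, Group B, Group B

'Group A' ⟺ length 6.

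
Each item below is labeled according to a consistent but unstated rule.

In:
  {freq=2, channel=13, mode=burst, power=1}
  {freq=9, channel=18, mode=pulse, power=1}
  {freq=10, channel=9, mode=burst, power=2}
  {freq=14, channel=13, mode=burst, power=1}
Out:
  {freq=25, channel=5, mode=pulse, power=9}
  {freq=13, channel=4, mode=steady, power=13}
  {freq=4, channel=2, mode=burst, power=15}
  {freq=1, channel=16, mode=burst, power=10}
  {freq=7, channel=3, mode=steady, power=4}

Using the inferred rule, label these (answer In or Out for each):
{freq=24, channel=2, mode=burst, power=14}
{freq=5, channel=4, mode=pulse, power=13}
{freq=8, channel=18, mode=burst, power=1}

Out, Out, In

'In' ⟺ power ≤ 2.
{freq=24, channel=2, mode=burst, power=14} — power = 14, hence Out.
{freq=5, channel=4, mode=pulse, power=13} — power = 13, hence Out.
{freq=8, channel=18, mode=burst, power=1} — power = 1, hence In.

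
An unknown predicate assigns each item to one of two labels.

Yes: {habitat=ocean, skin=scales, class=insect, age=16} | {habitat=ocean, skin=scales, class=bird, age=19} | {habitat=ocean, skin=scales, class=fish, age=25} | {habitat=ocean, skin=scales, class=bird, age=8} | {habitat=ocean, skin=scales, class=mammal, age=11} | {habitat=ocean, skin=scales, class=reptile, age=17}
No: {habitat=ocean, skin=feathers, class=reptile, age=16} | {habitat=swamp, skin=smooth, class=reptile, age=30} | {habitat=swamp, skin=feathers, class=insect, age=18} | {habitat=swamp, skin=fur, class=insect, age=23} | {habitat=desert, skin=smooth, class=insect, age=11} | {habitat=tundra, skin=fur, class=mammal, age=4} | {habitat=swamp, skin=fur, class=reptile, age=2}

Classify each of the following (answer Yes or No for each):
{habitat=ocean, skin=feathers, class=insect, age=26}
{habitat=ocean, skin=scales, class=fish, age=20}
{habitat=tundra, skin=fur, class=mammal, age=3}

Looking at the examples, the only property every 'Yes' case has and every 'No' case lacks is: skin is scales.
{habitat=ocean, skin=feathers, class=insect, age=26} — skin is feathers, hence No.
{habitat=ocean, skin=scales, class=fish, age=20} — skin is scales, hence Yes.
{habitat=tundra, skin=fur, class=mammal, age=3} — skin is fur, hence No.

No, Yes, No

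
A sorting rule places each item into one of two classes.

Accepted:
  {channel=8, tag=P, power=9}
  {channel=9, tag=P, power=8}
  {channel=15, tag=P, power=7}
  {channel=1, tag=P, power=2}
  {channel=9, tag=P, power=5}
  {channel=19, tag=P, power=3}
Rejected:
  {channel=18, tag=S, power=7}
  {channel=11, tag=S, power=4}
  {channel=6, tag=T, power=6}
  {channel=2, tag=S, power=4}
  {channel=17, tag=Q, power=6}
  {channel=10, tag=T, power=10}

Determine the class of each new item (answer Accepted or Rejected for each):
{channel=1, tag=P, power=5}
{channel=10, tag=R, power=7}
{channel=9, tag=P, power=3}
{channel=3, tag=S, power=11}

The common property of the 'Accepted' items is: tag is P. No 'Rejected' item has it.

Accepted, Rejected, Accepted, Rejected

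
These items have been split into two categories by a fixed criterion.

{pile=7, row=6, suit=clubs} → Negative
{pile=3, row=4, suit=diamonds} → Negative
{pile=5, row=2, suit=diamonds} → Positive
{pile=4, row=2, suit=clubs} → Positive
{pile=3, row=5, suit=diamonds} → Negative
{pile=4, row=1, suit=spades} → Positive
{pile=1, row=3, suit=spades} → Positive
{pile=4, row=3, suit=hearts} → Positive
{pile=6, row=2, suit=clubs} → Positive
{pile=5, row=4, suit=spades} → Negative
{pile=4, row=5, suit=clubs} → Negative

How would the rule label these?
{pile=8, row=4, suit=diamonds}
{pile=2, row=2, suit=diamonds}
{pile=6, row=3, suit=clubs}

Negative, Positive, Positive

Rule: row ≤ 3. This holds for each 'Positive' example and fails for each 'Negative' one.
Negative: {pile=8, row=4, suit=diamonds}, since row = 4.
Positive: {pile=2, row=2, suit=diamonds}, since row = 2.
Positive: {pile=6, row=3, suit=clubs}, since row = 3.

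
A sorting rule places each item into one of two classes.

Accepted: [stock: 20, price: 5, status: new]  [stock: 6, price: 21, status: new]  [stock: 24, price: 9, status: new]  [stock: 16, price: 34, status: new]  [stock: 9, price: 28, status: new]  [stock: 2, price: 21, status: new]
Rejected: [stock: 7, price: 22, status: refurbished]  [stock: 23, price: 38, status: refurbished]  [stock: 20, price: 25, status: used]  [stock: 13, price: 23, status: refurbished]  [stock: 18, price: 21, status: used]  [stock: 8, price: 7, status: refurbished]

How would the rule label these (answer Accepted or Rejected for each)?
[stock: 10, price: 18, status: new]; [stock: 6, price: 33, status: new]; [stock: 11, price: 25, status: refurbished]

Accepted, Accepted, Rejected

The pattern is that an item is 'Accepted' exactly when: status is new.
[stock: 10, price: 18, status: new]: Accepted (status is new).
[stock: 6, price: 33, status: new]: Accepted (status is new).
[stock: 11, price: 25, status: refurbished]: Rejected (status is refurbished).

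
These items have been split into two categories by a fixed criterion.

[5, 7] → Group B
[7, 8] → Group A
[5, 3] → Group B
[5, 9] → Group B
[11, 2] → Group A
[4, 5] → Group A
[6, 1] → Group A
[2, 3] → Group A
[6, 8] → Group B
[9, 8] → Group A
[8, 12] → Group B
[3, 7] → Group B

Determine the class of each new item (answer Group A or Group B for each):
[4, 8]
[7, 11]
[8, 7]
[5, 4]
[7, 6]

All 'Group A' examples share one property — sum is odd — and every 'Group B' example lacks it.
[4, 8]: 4+8 = 12 — does not satisfy this, so Group B.
[7, 11]: 7+11 = 18 — does not satisfy this, so Group B.
[8, 7]: 8+7 = 15 — qualifies, so Group A.
[5, 4]: 5+4 = 9 — qualifies, so Group A.
[7, 6]: 7+6 = 13 — qualifies, so Group A.

Group B, Group B, Group A, Group A, Group A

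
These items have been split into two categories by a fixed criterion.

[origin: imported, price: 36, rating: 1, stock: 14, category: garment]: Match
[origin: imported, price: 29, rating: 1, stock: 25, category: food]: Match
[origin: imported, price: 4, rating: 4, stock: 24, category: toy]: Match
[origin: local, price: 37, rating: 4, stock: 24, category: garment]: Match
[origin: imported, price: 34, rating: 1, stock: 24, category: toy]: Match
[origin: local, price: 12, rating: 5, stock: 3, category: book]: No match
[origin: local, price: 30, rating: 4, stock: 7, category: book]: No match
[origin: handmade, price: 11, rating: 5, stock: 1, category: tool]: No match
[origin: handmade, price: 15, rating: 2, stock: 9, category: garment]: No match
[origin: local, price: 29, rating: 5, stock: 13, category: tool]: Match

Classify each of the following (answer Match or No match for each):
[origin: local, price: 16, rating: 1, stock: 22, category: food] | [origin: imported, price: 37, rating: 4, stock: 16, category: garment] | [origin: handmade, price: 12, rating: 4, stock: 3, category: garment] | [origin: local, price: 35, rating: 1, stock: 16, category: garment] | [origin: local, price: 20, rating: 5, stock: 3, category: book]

Rule: stock ≥ 13. This holds for each 'Match' example and fails for each 'No match' one.
[origin: local, price: 16, rating: 1, stock: 22, category: food] — stock = 22, hence Match. [origin: imported, price: 37, rating: 4, stock: 16, category: garment] — stock = 16, hence Match. [origin: handmade, price: 12, rating: 4, stock: 3, category: garment] — stock = 3, hence No match. [origin: local, price: 35, rating: 1, stock: 16, category: garment] — stock = 16, hence Match. [origin: local, price: 20, rating: 5, stock: 3, category: book] — stock = 3, hence No match.

Match, Match, No match, Match, No match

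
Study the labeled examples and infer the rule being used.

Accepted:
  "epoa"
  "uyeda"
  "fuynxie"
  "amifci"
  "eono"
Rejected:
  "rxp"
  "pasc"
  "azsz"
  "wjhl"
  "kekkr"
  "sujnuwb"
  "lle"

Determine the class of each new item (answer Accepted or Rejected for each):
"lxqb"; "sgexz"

'Accepted' ⟺ has ≥ 3 vowels.

Rejected, Rejected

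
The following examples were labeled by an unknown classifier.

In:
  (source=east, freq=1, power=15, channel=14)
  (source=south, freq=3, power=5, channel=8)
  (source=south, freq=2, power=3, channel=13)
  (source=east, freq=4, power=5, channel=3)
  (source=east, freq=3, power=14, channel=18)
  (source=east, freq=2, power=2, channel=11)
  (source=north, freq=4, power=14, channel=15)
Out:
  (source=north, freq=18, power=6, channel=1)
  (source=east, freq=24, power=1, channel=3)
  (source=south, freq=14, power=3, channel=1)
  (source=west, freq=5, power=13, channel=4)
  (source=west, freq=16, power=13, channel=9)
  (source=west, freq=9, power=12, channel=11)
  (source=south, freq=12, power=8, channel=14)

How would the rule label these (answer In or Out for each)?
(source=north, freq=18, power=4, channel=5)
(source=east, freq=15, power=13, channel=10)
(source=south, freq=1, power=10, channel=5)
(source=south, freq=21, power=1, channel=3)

Out, Out, In, Out

The simplest hypothesis consistent with all the labels is: freq ≤ 4.
(source=north, freq=18, power=4, channel=5) — freq = 18, hence Out. (source=east, freq=15, power=13, channel=10) — freq = 15, hence Out. (source=south, freq=1, power=10, channel=5) — freq = 1, hence In. (source=south, freq=21, power=1, channel=3) — freq = 21, hence Out.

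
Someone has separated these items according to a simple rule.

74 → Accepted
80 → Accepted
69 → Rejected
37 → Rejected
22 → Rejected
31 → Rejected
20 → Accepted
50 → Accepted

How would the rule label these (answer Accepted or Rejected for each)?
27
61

The distinguishing property — ≡ 2 (mod 3) — holds for all the 'Accepted' cases and none of the 'Rejected' cases.
27: 27 mod 3 = 0 — fails the rule, so Rejected.
61: 61 mod 3 = 1 — fails the rule, so Rejected.

Rejected, Rejected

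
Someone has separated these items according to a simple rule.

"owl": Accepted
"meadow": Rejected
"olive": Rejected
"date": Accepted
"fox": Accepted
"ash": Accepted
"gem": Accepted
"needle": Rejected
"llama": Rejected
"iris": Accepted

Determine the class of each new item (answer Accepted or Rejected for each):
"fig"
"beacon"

Accepted, Rejected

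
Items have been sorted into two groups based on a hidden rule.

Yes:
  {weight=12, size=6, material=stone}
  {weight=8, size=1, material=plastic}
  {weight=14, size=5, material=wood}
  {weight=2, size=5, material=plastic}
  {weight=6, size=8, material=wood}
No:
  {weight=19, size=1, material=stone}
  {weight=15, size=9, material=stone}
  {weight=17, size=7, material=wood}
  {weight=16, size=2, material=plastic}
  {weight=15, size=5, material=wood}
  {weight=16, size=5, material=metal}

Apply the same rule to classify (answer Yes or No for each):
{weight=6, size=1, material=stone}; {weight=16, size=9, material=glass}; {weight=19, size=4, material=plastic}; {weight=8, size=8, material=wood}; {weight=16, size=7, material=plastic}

Yes, No, No, Yes, No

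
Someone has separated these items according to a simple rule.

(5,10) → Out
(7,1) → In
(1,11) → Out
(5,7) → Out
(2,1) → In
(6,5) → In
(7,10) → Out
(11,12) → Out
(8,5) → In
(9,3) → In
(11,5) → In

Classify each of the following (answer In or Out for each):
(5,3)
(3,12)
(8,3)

The pattern is that an item is 'In' exactly when: first > second.

In, Out, In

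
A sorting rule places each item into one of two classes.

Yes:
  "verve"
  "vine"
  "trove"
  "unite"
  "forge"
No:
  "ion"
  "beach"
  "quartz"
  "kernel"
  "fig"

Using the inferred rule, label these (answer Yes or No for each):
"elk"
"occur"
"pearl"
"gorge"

No, No, No, Yes

The pattern is that an item is 'Yes' exactly when: ends with 'e'.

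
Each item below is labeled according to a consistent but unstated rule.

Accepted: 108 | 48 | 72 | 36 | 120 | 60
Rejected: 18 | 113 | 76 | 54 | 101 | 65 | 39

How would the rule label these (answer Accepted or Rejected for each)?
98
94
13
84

'Accepted' ⟺ multiple of 12.

Rejected, Rejected, Rejected, Accepted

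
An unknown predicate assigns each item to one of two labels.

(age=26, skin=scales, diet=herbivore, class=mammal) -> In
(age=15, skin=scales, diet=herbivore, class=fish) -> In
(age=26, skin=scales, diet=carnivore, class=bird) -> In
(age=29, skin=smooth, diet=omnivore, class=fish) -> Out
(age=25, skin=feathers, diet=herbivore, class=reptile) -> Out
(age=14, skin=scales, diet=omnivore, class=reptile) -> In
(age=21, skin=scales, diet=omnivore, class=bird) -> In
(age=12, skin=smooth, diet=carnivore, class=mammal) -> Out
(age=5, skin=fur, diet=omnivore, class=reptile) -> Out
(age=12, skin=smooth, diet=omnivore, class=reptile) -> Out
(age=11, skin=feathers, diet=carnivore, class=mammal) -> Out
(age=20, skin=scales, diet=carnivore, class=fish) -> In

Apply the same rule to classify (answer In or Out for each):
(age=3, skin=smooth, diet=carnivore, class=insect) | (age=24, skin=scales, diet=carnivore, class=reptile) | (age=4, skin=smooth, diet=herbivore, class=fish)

The pattern is that an item is 'In' exactly when: skin is scales.
Out: (age=3, skin=smooth, diet=carnivore, class=insect), since skin is smooth.
In: (age=24, skin=scales, diet=carnivore, class=reptile), since skin is scales.
Out: (age=4, skin=smooth, diet=herbivore, class=fish), since skin is smooth.

Out, In, Out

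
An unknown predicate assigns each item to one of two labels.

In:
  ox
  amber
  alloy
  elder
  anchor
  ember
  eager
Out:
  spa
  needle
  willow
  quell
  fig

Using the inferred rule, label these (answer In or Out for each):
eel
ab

In, In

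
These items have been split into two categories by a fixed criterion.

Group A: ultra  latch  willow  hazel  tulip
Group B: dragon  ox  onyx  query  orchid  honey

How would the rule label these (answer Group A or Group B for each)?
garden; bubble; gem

The simplest hypothesis consistent with all the labels is: contains 'l'.

Group B, Group A, Group B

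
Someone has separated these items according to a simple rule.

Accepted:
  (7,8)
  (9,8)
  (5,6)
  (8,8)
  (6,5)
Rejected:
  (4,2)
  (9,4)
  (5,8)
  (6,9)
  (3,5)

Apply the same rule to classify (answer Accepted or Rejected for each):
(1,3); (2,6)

Rejected, Rejected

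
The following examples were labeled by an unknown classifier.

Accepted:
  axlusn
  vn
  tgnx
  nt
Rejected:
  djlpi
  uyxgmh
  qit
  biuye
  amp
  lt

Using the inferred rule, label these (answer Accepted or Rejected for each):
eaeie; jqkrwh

Rejected, Rejected

The simplest hypothesis consistent with all the labels is: contains 'n'.
eaeie — no 'n', hence Rejected. jqkrwh — no 'n', hence Rejected.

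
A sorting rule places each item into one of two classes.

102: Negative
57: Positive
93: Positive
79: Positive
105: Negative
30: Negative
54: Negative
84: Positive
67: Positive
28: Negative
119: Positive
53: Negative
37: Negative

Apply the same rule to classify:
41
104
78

The common property of the 'Positive' items is: digit sum ≥ 11. No 'Negative' item has it.
41 → digit sum 4+1 = 5 → Negative. 104 → digit sum 1+0+4 = 5 → Negative. 78 → digit sum 7+8 = 15 → Positive.

Negative, Negative, Positive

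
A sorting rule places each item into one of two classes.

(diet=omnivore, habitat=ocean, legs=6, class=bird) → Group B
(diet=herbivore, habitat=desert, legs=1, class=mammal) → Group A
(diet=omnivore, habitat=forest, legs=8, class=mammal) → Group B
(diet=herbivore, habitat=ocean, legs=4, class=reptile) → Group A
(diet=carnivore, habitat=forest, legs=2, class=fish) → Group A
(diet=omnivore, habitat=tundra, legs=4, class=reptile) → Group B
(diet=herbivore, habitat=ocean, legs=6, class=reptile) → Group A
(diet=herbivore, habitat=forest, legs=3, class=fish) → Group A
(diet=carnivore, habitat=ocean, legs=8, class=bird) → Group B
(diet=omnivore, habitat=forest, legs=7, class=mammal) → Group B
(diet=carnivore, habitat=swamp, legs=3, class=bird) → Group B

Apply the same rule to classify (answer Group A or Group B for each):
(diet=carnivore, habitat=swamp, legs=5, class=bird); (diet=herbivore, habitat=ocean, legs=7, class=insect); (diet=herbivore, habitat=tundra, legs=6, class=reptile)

Group B, Group A, Group A

The classifier is using: diet is herbivore OR class is fish.
(diet=carnivore, habitat=swamp, legs=5, class=bird): Group B (diet is carnivore, class is bird). (diet=herbivore, habitat=ocean, legs=7, class=insect): Group A (diet is herbivore, class is insect). (diet=herbivore, habitat=tundra, legs=6, class=reptile): Group A (diet is herbivore, class is reptile).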